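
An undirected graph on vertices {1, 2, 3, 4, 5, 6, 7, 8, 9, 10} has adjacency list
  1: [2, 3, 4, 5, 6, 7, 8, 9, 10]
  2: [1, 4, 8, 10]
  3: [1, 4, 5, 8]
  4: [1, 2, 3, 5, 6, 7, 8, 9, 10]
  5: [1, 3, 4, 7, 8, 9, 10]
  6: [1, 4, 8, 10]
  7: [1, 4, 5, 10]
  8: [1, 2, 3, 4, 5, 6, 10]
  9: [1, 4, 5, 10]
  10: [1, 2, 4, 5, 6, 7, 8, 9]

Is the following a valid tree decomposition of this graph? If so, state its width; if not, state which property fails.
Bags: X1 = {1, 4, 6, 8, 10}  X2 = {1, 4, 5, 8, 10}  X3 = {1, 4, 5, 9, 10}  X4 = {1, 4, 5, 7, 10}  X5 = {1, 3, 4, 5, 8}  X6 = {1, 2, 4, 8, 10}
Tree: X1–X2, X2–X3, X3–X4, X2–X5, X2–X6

Vertex coverage: the bags together contain {1, 2, 3, 4, 5, 6, 7, 8, 9, 10}, the full vertex set. Edge coverage: each edge of G has both endpoints in at least one bag. Running intersection: for every vertex, the bags containing it form a connected subtree. All three properties hold, so this is a valid tree decomposition of width max|bag| − 1 = 4, and hence tw(G) ≤ 4.

Yes; width 4.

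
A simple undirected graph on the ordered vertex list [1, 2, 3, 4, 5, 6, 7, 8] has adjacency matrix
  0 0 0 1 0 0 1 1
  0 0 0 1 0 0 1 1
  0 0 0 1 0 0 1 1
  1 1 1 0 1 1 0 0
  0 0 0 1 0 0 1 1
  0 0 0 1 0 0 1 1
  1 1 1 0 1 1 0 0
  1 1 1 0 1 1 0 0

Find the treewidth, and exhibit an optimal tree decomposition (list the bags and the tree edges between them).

Every bag has size at most 4, so the width is 4 − 1 = 3 and tw(G) ≤ 3. For the lower bound: the 4 vertex sets {5,7}, {1,4}, {8}, {3} are disjoint, each induces a connected subgraph, and every pair is joined by at least one edge of G. Contracting each set to a single vertex therefore yields K_{4} as a minor, and since treewidth is minor-monotone, tw(G) ≥ tw(K_{4}) = 3. Hence tw(G) = 3 exactly.

Treewidth 3.
One such decomposition:
Bags: B1 = {4, 5, 7, 8}  B2 = {1, 4, 7, 8}  B3 = {3, 4, 7, 8}  B4 = {2, 4, 7, 8}  B5 = {4, 6, 7, 8}
Tree: B1–B2, B2–B3, B3–B4, B4–B5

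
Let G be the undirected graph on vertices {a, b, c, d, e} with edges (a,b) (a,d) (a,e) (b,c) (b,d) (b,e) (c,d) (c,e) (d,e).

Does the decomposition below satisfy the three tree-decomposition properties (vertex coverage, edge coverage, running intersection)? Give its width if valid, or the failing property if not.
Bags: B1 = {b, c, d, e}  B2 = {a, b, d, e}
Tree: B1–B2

Vertex coverage: the bags together contain {a, b, c, d, e}, the full vertex set. Edge coverage: each edge of G has both endpoints in at least one bag. Running intersection: for every vertex, the bags containing it form a connected subtree. All three properties hold, so this is a valid tree decomposition of width max|bag| − 1 = 3, and hence tw(G) ≤ 3.

Yes; width 3.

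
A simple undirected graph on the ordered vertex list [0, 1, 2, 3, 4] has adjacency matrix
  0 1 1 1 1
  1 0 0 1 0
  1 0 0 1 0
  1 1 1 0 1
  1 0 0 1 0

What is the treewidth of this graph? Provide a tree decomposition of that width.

Every bag has size at most 3, so the width is 3 − 1 = 2 and tw(G) ≤ 2. For the lower bound, the 3 vertices {0, 1, 3} are pairwise adjacent, and any tree decomposition puts a clique entirely inside one bag — forcing width ≥ 2. The upper and lower bounds meet at 2, so that is the treewidth.

Treewidth 2.
One such decomposition:
Bags: B1 = {0, 3, 4}  B2 = {0, 2, 3}  B3 = {0, 1, 3}
Tree: B1–B2, B2–B3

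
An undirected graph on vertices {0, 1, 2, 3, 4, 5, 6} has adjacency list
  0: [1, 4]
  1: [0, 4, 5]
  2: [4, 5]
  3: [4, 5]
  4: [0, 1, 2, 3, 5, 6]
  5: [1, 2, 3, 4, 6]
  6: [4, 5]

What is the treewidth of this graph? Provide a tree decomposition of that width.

Treewidth 2.
One such decomposition:
Bags: B1 = {1, 4, 5}  B2 = {2, 4, 5}  B3 = {0, 1, 4}  B4 = {4, 5, 6}  B5 = {3, 4, 5}
Tree: B1–B2, B1–B3, B1–B4, B1–B5

Each bag holds 3 vertices, so the decomposition has width 2, which upper-bounds the treewidth. On the other hand G contains the 3-clique {0, 1, 4}. A clique must lie in a single bag of any decomposition, so no decomposition can have width below 2. Combining the bounds, tw(G) = 2.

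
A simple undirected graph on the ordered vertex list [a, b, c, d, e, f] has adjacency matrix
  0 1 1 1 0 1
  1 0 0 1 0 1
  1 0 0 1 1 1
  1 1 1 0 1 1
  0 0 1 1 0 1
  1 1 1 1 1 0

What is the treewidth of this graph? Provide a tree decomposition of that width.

Treewidth 3.
One optimal decomposition is:
Bags: B1 = {a, c, d, f}  B2 = {c, d, e, f}  B3 = {a, b, d, f}
Tree: B1–B2, B1–B3

Each bag holds 4 vertices, so the decomposition has width 3, which upper-bounds the treewidth. Conversely, {c, d, e, f} is a clique of size 4, and the vertices of any clique must share a bag in every tree decomposition; so some bag has ≥ 4 vertices and tw(G) ≥ 3. The upper and lower bounds meet at 3, so that is the treewidth.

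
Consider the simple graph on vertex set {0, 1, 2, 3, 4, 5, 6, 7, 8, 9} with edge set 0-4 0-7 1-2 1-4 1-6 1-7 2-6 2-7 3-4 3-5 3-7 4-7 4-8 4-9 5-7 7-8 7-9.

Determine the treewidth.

2

A width-2 tree decomposition is:
Bags: B1 = {3, 4, 7}  B2 = {4, 7, 8}  B3 = {1, 4, 7}  B4 = {4, 7, 9}  B5 = {1, 2, 7}  B6 = {0, 4, 7}  B7 = {3, 5, 7}  B8 = {1, 2, 6}
Tree: B1–B2, B2–B3, B3–B4, B3–B5, B1–B6, B1–B7, B5–B8
Every bag has size at most 3, so the width is 3 − 1 = 2 and tw(G) ≤ 2. Conversely, {1, 2, 6} is a clique of size 3, and the vertices of any clique must share a bag in every tree decomposition; so some bag has ≥ 3 vertices and tw(G) ≥ 2. The upper and lower bounds meet at 2, so that is the treewidth.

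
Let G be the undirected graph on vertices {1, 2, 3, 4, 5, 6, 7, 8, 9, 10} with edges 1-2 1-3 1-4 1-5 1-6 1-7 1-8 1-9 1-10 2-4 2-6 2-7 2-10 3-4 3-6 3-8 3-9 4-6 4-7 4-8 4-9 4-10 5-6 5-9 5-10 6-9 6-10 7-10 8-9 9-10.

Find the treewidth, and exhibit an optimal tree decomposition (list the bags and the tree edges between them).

The largest bag has 5 vertices, giving width 4; this decomposition certifies tw(G) ≤ 4. Conversely, {1, 3, 4, 8, 9} is a clique of size 5, and the vertices of any clique must share a bag in every tree decomposition; so some bag has ≥ 5 vertices and tw(G) ≥ 4. The upper and lower bounds meet at 4, so that is the treewidth.

Treewidth 4.
One such decomposition:
Bags: B1 = {1, 2, 4, 6, 10}  B2 = {1, 4, 6, 9, 10}  B3 = {1, 3, 4, 6, 9}  B4 = {1, 2, 4, 7, 10}  B5 = {1, 3, 4, 8, 9}  B6 = {1, 5, 6, 9, 10}
Tree: B1–B2, B2–B3, B1–B4, B3–B5, B2–B6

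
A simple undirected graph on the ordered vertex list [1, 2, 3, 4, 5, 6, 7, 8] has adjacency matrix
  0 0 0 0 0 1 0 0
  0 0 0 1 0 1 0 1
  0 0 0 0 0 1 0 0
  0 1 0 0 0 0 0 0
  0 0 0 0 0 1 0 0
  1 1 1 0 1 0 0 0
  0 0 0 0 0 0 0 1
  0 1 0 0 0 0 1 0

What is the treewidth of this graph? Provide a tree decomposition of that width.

Treewidth 1.
One such decomposition:
Bags: B1 = {5, 6}  B2 = {3, 6}  B3 = {2, 6}  B4 = {1, 6}  B5 = {2, 8}  B6 = {2, 4}  B7 = {7, 8}
Tree: B1–B2, B1–B3, B1–B4, B3–B5, B3–B6, B5–B7

The largest bag has 2 vertices, giving width 1; this decomposition certifies tw(G) ≤ 1. Any graph with an edge has treewidth ≥ 1, and G has the edge 5–6. Combining the bounds, tw(G) = 1.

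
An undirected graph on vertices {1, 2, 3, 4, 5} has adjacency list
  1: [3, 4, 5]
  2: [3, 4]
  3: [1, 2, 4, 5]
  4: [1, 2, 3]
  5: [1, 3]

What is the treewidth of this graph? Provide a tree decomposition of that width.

Treewidth 2.
Bags: B1 = {1, 3, 4}  B2 = {2, 3, 4}  B3 = {1, 3, 5}
Tree: B1–B2, B1–B3

Each bag holds 3 vertices, so the decomposition has width 2, which upper-bounds the treewidth. On the other hand G contains the 3-clique {1, 3, 4}. A clique must lie in a single bag of any decomposition, so no decomposition can have width below 2. Combining the bounds, tw(G) = 2.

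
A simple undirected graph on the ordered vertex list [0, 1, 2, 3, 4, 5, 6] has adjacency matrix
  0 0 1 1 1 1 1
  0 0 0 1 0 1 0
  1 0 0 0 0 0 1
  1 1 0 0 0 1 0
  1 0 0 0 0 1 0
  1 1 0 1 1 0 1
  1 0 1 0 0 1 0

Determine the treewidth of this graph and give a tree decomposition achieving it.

Treewidth 2.
One optimal decomposition is:
Bags: B1 = {0, 3, 5}  B2 = {0, 5, 6}  B3 = {0, 4, 5}  B4 = {1, 3, 5}  B5 = {0, 2, 6}
Tree: B1–B2, B1–B3, B1–B4, B2–B5

The largest bag has 3 vertices, giving width 2; this decomposition certifies tw(G) ≤ 2. For the lower bound, the 3 vertices {0, 2, 6} are pairwise adjacent, and any tree decomposition puts a clique entirely inside one bag — forcing width ≥ 2. Combining the bounds, tw(G) = 2.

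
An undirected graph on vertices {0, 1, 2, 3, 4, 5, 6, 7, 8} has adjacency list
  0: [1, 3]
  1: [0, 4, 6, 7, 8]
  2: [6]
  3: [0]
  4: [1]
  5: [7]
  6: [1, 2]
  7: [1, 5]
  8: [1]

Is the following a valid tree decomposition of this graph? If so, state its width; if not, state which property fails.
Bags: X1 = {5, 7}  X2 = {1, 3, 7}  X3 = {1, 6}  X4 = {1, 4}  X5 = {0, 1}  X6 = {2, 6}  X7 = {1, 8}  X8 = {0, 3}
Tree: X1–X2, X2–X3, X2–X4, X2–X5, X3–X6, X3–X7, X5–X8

No — bags containing vertex 3 are not connected in the tree.

A tree decomposition must satisfy three properties: every vertex lies in some bag; for every edge, both endpoints lie together in some bag; and for every vertex, the bags containing it form a connected subtree. Here bags containing vertex 3 are not connected in the tree, so the decomposition is invalid.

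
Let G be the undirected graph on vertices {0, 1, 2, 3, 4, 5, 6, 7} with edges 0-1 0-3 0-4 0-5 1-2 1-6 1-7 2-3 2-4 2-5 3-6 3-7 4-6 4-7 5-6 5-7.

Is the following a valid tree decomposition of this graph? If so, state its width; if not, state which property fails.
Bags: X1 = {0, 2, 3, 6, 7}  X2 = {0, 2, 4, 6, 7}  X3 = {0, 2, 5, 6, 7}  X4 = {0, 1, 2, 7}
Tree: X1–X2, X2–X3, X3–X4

A tree decomposition must satisfy three properties: every vertex lies in some bag; for every edge, both endpoints lie together in some bag; and for every vertex, the bags containing it form a connected subtree. Here edge (6,1) lies in no bag, so the decomposition is invalid.

No — edge (6,1) lies in no bag.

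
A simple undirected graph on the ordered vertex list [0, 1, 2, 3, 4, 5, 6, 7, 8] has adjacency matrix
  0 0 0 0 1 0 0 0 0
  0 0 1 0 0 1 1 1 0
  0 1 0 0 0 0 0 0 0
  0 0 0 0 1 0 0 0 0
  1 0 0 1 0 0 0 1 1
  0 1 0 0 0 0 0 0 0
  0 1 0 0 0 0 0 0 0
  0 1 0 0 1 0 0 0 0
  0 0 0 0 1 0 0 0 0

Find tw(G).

A width-1 tree decomposition is:
Bags: B1 = {3, 4}  B2 = {4, 7}  B3 = {1, 7}  B4 = {1, 5}  B5 = {4, 8}  B6 = {0, 4}  B7 = {1, 2}  B8 = {1, 6}
Tree: B1–B2, B2–B3, B3–B4, B1–B5, B2–B6, B3–B7, B4–B8
The largest bag has 2 vertices, giving width 1; this decomposition certifies tw(G) ≤ 1. Since G has at least one edge (e.g. 3–4), it is not an edgeless graph, so tw(G) ≥ 1. The upper and lower bounds meet at 1, so that is the treewidth.

1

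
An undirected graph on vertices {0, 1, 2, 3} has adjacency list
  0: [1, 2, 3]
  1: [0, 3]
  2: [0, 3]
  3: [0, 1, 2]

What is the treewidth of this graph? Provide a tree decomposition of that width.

Treewidth 2.
Bags: B1 = {0, 2, 3}  B2 = {0, 1, 3}
Tree: B1–B2

Every bag has size at most 3, so the width is 3 − 1 = 2 and tw(G) ≤ 2. On the other hand G contains the 3-clique {0, 1, 3}. A clique must lie in a single bag of any decomposition, so no decomposition can have width below 2. Therefore the treewidth is 2.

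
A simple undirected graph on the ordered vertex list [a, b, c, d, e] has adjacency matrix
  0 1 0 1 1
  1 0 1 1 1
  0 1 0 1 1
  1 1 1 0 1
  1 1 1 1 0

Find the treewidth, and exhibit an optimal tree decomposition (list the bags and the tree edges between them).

Treewidth 3.
Bags: B1 = {a, b, d, e}  B2 = {b, c, d, e}
Tree: B1–B2

Each bag holds 4 vertices, so the decomposition has width 3, which upper-bounds the treewidth. Conversely, {b, c, d, e} is a clique of size 4, and the vertices of any clique must share a bag in every tree decomposition; so some bag has ≥ 4 vertices and tw(G) ≥ 3. Therefore the treewidth is 3.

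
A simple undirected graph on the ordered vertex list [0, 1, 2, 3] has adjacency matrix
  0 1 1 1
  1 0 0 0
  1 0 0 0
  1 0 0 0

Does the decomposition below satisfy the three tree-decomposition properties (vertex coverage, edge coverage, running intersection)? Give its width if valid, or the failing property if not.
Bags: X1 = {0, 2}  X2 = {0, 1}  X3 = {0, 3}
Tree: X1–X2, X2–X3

Yes; width 1.

Checking the three conditions: (i) the bags cover all of {0, 1, 2, 3}; (ii) for each edge, some bag contains both endpoints; (iii) the bags containing any fixed vertex form a subtree. All hold, so the decomposition is valid with width 2 − 1 = 1.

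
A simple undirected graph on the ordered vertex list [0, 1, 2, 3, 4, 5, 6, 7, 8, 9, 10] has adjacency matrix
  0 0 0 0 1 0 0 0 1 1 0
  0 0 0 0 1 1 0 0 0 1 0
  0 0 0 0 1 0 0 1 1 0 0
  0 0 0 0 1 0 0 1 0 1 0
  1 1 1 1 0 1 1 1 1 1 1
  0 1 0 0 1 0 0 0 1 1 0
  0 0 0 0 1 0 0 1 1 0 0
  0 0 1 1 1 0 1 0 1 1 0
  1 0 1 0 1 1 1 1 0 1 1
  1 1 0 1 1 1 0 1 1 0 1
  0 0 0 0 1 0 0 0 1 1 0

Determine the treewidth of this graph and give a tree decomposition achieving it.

Treewidth 3.
One such decomposition:
Bags: B1 = {4, 7, 8, 9}  B2 = {4, 6, 7, 8}  B3 = {4, 5, 8, 9}  B4 = {4, 8, 9, 10}  B5 = {2, 4, 7, 8}  B6 = {0, 4, 8, 9}  B7 = {1, 4, 5, 9}  B8 = {3, 4, 7, 9}
Tree: B1–B2, B1–B3, B1–B4, B2–B5, B3–B6, B3–B7, B1–B8

Every bag has size at most 4, so the width is 4 − 1 = 3 and tw(G) ≤ 3. On the other hand G contains the 4-clique {0, 4, 8, 9}. A clique must lie in a single bag of any decomposition, so no decomposition can have width below 3. Combining the bounds, tw(G) = 3.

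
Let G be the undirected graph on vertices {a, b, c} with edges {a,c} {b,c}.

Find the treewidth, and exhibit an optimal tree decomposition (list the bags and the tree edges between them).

Every bag has size at most 2, so the width is 2 − 1 = 1 and tw(G) ≤ 1. G has an edge, so its treewidth is at least 1. Therefore the treewidth is 1.

Treewidth 1.
One such decomposition:
Bags: B1 = {a, c}  B2 = {b, c}
Tree: B1–B2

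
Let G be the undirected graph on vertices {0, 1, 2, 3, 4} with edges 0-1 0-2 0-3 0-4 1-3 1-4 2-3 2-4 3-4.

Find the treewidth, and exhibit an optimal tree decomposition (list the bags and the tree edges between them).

Treewidth 3.
One optimal decomposition is:
Bags: B1 = {0, 1, 3, 4}  B2 = {0, 2, 3, 4}
Tree: B1–B2

The largest bag has 4 vertices, giving width 3; this decomposition certifies tw(G) ≤ 3. For the lower bound, the 4 vertices {0, 1, 3, 4} are pairwise adjacent, and any tree decomposition puts a clique entirely inside one bag — forcing width ≥ 3. Therefore the treewidth is 3.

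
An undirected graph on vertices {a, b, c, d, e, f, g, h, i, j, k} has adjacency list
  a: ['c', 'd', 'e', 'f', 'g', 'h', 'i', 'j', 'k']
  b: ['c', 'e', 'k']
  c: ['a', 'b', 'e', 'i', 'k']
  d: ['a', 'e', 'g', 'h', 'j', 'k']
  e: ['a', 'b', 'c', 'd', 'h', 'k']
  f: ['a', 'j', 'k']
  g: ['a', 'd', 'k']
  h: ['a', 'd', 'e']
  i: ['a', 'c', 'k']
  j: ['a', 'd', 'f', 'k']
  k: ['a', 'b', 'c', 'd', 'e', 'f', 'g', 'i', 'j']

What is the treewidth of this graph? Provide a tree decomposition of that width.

Treewidth 3.
One optimal decomposition is:
Bags: B1 = {a, c, i, k}  B2 = {a, c, e, k}  B3 = {b, c, e, k}  B4 = {a, d, e, k}  B5 = {a, d, e, h}  B6 = {a, d, j, k}  B7 = {a, f, j, k}  B8 = {a, d, g, k}
Tree: B1–B2, B2–B3, B2–B4, B4–B5, B4–B6, B6–B7, B6–B8

The largest bag has 4 vertices, giving width 3; this decomposition certifies tw(G) ≤ 3. Conversely, {a, d, e, h} is a clique of size 4, and the vertices of any clique must share a bag in every tree decomposition; so some bag has ≥ 4 vertices and tw(G) ≥ 3. Combining the bounds, tw(G) = 3.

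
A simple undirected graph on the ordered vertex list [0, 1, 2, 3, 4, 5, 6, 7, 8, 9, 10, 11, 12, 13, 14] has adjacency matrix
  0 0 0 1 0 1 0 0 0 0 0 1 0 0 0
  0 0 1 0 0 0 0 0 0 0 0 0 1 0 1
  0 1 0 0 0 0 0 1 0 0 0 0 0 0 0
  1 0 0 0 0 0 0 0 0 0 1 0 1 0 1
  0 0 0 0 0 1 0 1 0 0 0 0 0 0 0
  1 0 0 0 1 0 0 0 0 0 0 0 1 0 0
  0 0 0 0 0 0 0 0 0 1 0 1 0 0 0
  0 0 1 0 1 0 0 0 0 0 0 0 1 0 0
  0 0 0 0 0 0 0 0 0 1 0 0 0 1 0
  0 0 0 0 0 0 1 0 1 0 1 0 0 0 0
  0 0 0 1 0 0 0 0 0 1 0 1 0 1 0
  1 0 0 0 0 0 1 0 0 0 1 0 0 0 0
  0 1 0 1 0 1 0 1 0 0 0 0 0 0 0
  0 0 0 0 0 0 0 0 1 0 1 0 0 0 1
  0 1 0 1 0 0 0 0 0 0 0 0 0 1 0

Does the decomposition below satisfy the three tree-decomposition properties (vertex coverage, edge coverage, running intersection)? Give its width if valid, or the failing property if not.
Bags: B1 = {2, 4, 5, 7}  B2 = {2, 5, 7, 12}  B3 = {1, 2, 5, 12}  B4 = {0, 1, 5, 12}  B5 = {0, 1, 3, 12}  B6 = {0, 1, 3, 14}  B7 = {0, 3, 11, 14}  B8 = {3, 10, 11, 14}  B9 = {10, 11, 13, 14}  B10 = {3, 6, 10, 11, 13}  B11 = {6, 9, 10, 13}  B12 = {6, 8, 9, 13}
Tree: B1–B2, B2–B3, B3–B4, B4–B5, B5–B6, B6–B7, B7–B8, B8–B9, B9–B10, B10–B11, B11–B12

No — bags containing vertex 3 are not connected in the tree.

A tree decomposition must satisfy three properties: every vertex lies in some bag; for every edge, both endpoints lie together in some bag; and for every vertex, the bags containing it form a connected subtree. Here bags containing vertex 3 are not connected in the tree, so the decomposition is invalid.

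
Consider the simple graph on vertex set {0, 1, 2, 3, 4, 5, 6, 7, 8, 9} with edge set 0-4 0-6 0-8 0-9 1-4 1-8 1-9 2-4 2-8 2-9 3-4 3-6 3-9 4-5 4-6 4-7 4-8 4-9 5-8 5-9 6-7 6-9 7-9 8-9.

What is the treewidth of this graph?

A width-3 tree decomposition is:
Bags: B1 = {0, 4, 6, 9}  B2 = {4, 6, 7, 9}  B3 = {3, 4, 6, 9}  B4 = {0, 4, 8, 9}  B5 = {4, 5, 8, 9}  B6 = {1, 4, 8, 9}  B7 = {2, 4, 8, 9}
Tree: B1–B2, B2–B3, B1–B4, B4–B5, B5–B6, B4–B7
Every bag has size at most 4, so the width is 4 − 1 = 3 and tw(G) ≤ 3. Conversely, {0, 4, 8, 9} is a clique of size 4, and the vertices of any clique must share a bag in every tree decomposition; so some bag has ≥ 4 vertices and tw(G) ≥ 3. Therefore the treewidth is 3.

3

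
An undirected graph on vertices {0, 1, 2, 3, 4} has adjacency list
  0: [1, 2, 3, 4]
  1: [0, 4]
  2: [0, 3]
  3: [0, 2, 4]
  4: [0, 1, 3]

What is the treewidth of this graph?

2

A width-2 tree decomposition is:
Bags: B1 = {0, 3, 4}  B2 = {0, 1, 4}  B3 = {0, 2, 3}
Tree: B1–B2, B1–B3
Every bag has size at most 3, so the width is 3 − 1 = 2 and tw(G) ≤ 2. For the lower bound, the 3 vertices {0, 1, 4} are pairwise adjacent, and any tree decomposition puts a clique entirely inside one bag — forcing width ≥ 2. Combining the bounds, tw(G) = 2.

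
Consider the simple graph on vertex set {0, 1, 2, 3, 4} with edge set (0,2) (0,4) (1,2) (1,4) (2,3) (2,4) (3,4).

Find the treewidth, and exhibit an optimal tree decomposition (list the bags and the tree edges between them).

Every bag has size at most 3, so the width is 3 − 1 = 2 and tw(G) ≤ 2. For the lower bound, the 3 vertices {0, 2, 4} are pairwise adjacent, and any tree decomposition puts a clique entirely inside one bag — forcing width ≥ 2. Hence tw(G) = 2 exactly.

Treewidth 2.
One such decomposition:
Bags: B1 = {2, 3, 4}  B2 = {0, 2, 4}  B3 = {1, 2, 4}
Tree: B1–B2, B2–B3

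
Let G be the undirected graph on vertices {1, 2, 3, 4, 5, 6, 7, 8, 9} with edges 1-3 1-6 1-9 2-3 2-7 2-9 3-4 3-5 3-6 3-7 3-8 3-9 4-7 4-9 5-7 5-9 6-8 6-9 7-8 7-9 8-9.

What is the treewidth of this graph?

3

A width-3 tree decomposition is:
Bags: B1 = {2, 3, 7, 9}  B2 = {3, 7, 8, 9}  B3 = {3, 6, 8, 9}  B4 = {3, 5, 7, 9}  B5 = {1, 3, 6, 9}  B6 = {3, 4, 7, 9}
Tree: B1–B2, B2–B3, B2–B4, B3–B5, B1–B6
Each bag holds 4 vertices, so the decomposition has width 3, which upper-bounds the treewidth. Conversely, {1, 3, 6, 9} is a clique of size 4, and the vertices of any clique must share a bag in every tree decomposition; so some bag has ≥ 4 vertices and tw(G) ≥ 3. Therefore the treewidth is 3.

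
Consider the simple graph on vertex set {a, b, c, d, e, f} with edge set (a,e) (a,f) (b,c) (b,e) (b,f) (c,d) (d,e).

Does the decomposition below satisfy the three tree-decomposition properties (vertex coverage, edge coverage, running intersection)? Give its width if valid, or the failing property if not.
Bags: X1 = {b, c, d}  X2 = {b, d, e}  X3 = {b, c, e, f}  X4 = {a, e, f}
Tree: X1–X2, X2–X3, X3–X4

A tree decomposition must satisfy three properties: every vertex lies in some bag; for every edge, both endpoints lie together in some bag; and for every vertex, the bags containing it form a connected subtree. Here bags containing vertex c are not connected in the tree, so the decomposition is invalid.

No — bags containing vertex c are not connected in the tree.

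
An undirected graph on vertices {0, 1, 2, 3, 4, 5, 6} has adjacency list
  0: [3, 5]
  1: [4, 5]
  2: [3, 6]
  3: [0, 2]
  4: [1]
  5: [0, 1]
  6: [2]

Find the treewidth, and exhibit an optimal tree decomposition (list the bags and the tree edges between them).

The largest bag has 2 vertices, giving width 1; this decomposition certifies tw(G) ≤ 1. Any graph with an edge has treewidth ≥ 1, and G has the edge 4–1. Therefore the treewidth is 1.

Treewidth 1.
One such decomposition:
Bags: B1 = {1, 4}  B2 = {1, 5}  B3 = {0, 5}  B4 = {0, 3}  B5 = {2, 3}  B6 = {2, 6}
Tree: B1–B2, B2–B3, B3–B4, B4–B5, B5–B6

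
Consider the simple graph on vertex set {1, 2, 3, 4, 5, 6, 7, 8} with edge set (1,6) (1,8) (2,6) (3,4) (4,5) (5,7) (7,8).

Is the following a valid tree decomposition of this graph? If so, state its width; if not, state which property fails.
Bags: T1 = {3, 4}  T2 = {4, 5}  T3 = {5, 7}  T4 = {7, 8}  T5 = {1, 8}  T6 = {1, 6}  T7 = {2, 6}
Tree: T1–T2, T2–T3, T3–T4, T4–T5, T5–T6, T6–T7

Checking the three conditions: (i) the bags cover all of {1, 2, 3, 4, 5, 6, 7, 8}; (ii) for each edge, some bag contains both endpoints; (iii) the bags containing any fixed vertex form a subtree. All hold, so the decomposition is valid with width 2 − 1 = 1.

Yes; width 1.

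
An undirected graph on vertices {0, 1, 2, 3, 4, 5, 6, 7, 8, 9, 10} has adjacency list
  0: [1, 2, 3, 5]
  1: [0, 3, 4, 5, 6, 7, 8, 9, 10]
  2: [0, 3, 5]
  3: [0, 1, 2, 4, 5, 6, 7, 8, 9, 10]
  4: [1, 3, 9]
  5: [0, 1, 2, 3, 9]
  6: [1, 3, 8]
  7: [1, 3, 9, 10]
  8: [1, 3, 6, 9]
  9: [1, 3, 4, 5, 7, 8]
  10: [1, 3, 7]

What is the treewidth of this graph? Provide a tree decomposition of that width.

The largest bag has 4 vertices, giving width 3; this decomposition certifies tw(G) ≤ 3. On the other hand G contains the 4-clique {0, 1, 3, 5}. A clique must lie in a single bag of any decomposition, so no decomposition can have width below 3. Hence tw(G) = 3 exactly.

Treewidth 3.
One optimal decomposition is:
Bags: B1 = {1, 3, 5, 9}  B2 = {0, 1, 3, 5}  B3 = {0, 2, 3, 5}  B4 = {1, 3, 7, 9}  B5 = {1, 3, 8, 9}  B6 = {1, 3, 7, 10}  B7 = {1, 3, 6, 8}  B8 = {1, 3, 4, 9}
Tree: B1–B2, B2–B3, B1–B4, B4–B5, B4–B6, B5–B7, B4–B8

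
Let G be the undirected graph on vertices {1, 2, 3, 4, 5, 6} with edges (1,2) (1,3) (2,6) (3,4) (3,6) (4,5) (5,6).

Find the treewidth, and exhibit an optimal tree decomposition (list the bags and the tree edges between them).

Treewidth 2.
One optimal decomposition is:
Bags: B1 = {1, 2, 3}  B2 = {2, 3, 6}  B3 = {3, 4, 6}  B4 = {4, 5, 6}
Tree: B1–B2, B2–B3, B3–B4

Every bag has size at most 3, so the width is 3 − 1 = 2 and tw(G) ≤ 2. For the lower bound, G contains the cycle 1–2–6–3–1, so G is not a forest; only forests have treewidth ≤ 1, hence tw(G) ≥ 2. The upper and lower bounds meet at 2, so that is the treewidth.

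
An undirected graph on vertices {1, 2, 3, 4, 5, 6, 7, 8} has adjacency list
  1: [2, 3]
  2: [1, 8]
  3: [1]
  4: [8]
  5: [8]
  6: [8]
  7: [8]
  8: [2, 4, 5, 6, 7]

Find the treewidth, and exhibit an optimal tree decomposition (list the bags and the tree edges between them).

The largest bag has 2 vertices, giving width 1; this decomposition certifies tw(G) ≤ 1. G has an edge, so its treewidth is at least 1. Therefore the treewidth is 1.

Treewidth 1.
One such decomposition:
Bags: B1 = {6, 8}  B2 = {2, 8}  B3 = {1, 2}  B4 = {1, 3}  B5 = {5, 8}  B6 = {7, 8}  B7 = {4, 8}
Tree: B1–B2, B2–B3, B3–B4, B1–B5, B1–B6, B5–B7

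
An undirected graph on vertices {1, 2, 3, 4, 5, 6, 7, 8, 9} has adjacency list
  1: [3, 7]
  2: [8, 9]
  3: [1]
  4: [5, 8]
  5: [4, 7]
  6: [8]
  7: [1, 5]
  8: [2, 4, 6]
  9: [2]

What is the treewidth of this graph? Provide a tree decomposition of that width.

The largest bag has 2 vertices, giving width 1; this decomposition certifies tw(G) ≤ 1. Since G has at least one edge (e.g. 4–5), it is not an edgeless graph, so tw(G) ≥ 1. Hence tw(G) = 1 exactly.

Treewidth 1.
Bags: B1 = {4, 5}  B2 = {4, 8}  B3 = {6, 8}  B4 = {5, 7}  B5 = {1, 7}  B6 = {2, 8}  B7 = {1, 3}  B8 = {2, 9}
Tree: B1–B2, B2–B3, B1–B4, B4–B5, B3–B6, B5–B7, B6–B8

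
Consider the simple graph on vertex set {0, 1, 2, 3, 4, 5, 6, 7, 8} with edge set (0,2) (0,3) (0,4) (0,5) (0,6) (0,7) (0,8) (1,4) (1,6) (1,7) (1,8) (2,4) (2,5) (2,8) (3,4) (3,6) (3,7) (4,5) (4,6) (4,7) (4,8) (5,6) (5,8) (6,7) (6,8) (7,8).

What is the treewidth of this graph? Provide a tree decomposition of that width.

Treewidth 4.
One such decomposition:
Bags: B1 = {1, 4, 6, 7, 8}  B2 = {0, 4, 6, 7, 8}  B3 = {0, 4, 5, 6, 8}  B4 = {0, 2, 4, 5, 8}  B5 = {0, 3, 4, 6, 7}
Tree: B1–B2, B2–B3, B3–B4, B2–B5

Every bag has size at most 5, so the width is 5 − 1 = 4 and tw(G) ≤ 4. For the lower bound, the 5 vertices {0, 2, 4, 5, 8} are pairwise adjacent, and any tree decomposition puts a clique entirely inside one bag — forcing width ≥ 4. Therefore the treewidth is 4.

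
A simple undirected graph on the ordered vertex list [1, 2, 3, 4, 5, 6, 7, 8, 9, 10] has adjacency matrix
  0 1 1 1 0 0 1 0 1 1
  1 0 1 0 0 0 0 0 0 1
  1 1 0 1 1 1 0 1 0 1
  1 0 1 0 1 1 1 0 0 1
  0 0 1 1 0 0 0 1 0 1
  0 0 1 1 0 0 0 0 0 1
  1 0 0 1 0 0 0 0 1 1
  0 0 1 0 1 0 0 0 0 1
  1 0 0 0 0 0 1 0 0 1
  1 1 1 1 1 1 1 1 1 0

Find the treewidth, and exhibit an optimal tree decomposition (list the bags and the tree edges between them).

Every bag has size at most 4, so the width is 4 − 1 = 3 and tw(G) ≤ 3. Conversely, {1, 7, 9, 10} is a clique of size 4, and the vertices of any clique must share a bag in every tree decomposition; so some bag has ≥ 4 vertices and tw(G) ≥ 3. Therefore the treewidth is 3.

Treewidth 3.
Bags: B1 = {1, 2, 3, 10}  B2 = {1, 3, 4, 10}  B3 = {3, 4, 6, 10}  B4 = {3, 4, 5, 10}  B5 = {3, 5, 8, 10}  B6 = {1, 4, 7, 10}  B7 = {1, 7, 9, 10}
Tree: B1–B2, B2–B3, B2–B4, B4–B5, B2–B6, B6–B7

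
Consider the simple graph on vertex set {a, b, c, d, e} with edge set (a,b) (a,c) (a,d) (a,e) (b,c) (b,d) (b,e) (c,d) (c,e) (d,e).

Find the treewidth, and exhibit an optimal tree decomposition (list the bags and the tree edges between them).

With just one bag of size 5, the width is 5 − 1 = 4, so tw(G) ≤ 4. Conversely, {a, b, c, d, e} is a clique of size 5, and the vertices of any clique must share a bag in every tree decomposition; so some bag has ≥ 5 vertices and tw(G) ≥ 4. The upper and lower bounds meet at 4, so that is the treewidth.

Treewidth 4.
One optimal decomposition is:
Bags: B1 = {a, b, c, d, e}
Tree: (single bag)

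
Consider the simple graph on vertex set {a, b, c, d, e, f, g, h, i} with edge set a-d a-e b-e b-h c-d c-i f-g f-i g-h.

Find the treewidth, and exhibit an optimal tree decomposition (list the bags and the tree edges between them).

The largest bag has 3 vertices, giving width 2; this decomposition certifies tw(G) ≤ 2. Since d–a–e–b–h–g–f–i–c–d is a cycle in G, G is not acyclic. Forests are exactly the graphs of treewidth ≤ 1, so tw(G) ≥ 2. The upper and lower bounds meet at 2, so that is the treewidth.

Treewidth 2.
Bags: B1 = {a, d, e}  B2 = {b, d, e}  B3 = {b, d, h}  B4 = {d, g, h}  B5 = {d, f, g}  B6 = {d, f, i}  B7 = {c, d, i}
Tree: B1–B2, B2–B3, B3–B4, B4–B5, B5–B6, B6–B7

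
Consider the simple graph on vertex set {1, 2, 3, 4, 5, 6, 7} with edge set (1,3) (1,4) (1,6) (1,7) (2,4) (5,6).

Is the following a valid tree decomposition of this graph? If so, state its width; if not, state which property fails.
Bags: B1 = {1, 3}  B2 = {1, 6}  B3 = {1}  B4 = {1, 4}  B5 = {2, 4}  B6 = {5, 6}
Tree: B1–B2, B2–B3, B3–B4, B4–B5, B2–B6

A tree decomposition must satisfy three properties: every vertex lies in some bag; for every edge, both endpoints lie together in some bag; and for every vertex, the bags containing it form a connected subtree. Here vertex 7 appears in no bag, so the decomposition is invalid.

No — vertex 7 appears in no bag.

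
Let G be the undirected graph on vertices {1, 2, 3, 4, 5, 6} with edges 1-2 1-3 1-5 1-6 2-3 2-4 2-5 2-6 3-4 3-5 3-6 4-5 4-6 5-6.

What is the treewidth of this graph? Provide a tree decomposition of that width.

Treewidth 4.
One optimal decomposition is:
Bags: B1 = {2, 3, 4, 5, 6}  B2 = {1, 2, 3, 5, 6}
Tree: B1–B2

The largest bag has 5 vertices, giving width 4; this decomposition certifies tw(G) ≤ 4. For the lower bound, the 5 vertices {1, 2, 3, 5, 6} are pairwise adjacent, and any tree decomposition puts a clique entirely inside one bag — forcing width ≥ 4. Combining the bounds, tw(G) = 4.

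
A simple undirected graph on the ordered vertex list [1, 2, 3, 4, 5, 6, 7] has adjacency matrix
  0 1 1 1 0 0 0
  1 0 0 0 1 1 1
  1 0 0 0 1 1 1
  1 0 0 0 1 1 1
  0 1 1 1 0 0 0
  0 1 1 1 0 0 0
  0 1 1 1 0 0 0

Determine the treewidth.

3

A width-3 tree decomposition is:
Bags: B1 = {2, 3, 4, 5}  B2 = {1, 2, 3, 4}  B3 = {2, 3, 4, 7}  B4 = {2, 3, 4, 6}
Tree: B1–B2, B2–B3, B3–B4
Each bag holds 4 vertices, so the decomposition has width 3, which upper-bounds the treewidth. For the lower bound: the 4 vertex sets {3,5}, {1,4}, {2}, {7} are disjoint, each induces a connected subgraph, and every pair is joined by at least one edge of G. Contracting each set to a single vertex therefore yields K_{4} as a minor, and since treewidth is minor-monotone, tw(G) ≥ tw(K_{4}) = 3. Combining the bounds, tw(G) = 3.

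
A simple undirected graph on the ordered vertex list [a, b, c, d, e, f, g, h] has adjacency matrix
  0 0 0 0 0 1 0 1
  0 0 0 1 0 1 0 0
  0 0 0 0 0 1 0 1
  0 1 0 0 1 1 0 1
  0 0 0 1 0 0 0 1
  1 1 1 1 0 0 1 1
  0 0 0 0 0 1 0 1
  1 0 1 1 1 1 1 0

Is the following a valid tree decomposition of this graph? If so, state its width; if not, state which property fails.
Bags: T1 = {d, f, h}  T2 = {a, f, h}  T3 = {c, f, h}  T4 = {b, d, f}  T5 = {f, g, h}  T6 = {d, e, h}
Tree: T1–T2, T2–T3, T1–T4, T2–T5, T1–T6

Every vertex of G appears in some bag (union = {a, b, c, d, e, f, g, h}); every edge is covered by a bag; and for each vertex v the set of bags containing v is connected in the bag tree. The decomposition is therefore valid. The largest bag has 3 vertices, so the width is 2.

Yes; width 2.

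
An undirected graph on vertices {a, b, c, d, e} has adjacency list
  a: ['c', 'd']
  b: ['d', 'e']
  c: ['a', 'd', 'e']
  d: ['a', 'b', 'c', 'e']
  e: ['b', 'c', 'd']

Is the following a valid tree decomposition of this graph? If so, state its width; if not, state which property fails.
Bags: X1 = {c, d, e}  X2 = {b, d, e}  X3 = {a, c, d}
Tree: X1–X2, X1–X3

Vertex coverage: the bags together contain {a, b, c, d, e}, the full vertex set. Edge coverage: each edge of G has both endpoints in at least one bag. Running intersection: for every vertex, the bags containing it form a connected subtree. All three properties hold, so this is a valid tree decomposition of width max|bag| − 1 = 2, and hence tw(G) ≤ 2.

Yes; width 2.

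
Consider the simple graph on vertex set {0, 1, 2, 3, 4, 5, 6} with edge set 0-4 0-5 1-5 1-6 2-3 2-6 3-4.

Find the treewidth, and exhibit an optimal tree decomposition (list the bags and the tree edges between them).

Treewidth 2.
One such decomposition:
Bags: B1 = {2, 3, 6}  B2 = {1, 3, 6}  B3 = {1, 3, 5}  B4 = {0, 3, 5}  B5 = {0, 3, 4}
Tree: B1–B2, B2–B3, B3–B4, B4–B5

Every bag has size at most 3, so the width is 3 − 1 = 2 and tw(G) ≤ 2. Since 3–2–6–1–5–0–4–3 is a cycle in G, G is not acyclic. Forests are exactly the graphs of treewidth ≤ 1, so tw(G) ≥ 2. Hence tw(G) = 2 exactly.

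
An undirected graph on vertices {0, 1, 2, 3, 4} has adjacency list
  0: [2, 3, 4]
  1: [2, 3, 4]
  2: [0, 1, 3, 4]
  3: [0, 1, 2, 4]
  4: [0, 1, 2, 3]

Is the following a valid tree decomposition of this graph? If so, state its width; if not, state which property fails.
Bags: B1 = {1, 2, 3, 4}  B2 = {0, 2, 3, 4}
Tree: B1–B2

Yes; width 3.

Every vertex of G appears in some bag (union = {0, 1, 2, 3, 4}); every edge is covered by a bag; and for each vertex v the set of bags containing v is connected in the bag tree. The decomposition is therefore valid. The largest bag has 4 vertices, so the width is 3.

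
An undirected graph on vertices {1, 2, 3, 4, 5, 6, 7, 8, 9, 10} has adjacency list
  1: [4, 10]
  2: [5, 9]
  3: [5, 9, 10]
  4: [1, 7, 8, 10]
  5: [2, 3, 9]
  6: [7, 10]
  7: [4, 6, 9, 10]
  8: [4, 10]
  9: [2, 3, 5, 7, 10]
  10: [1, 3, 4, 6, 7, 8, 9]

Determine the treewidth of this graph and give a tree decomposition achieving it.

Treewidth 2.
One such decomposition:
Bags: B1 = {7, 9, 10}  B2 = {6, 7, 10}  B3 = {3, 9, 10}  B4 = {4, 7, 10}  B5 = {4, 8, 10}  B6 = {3, 5, 9}  B7 = {2, 5, 9}  B8 = {1, 4, 10}
Tree: B1–B2, B1–B3, B1–B4, B4–B5, B3–B6, B6–B7, B4–B8

Every bag has size at most 3, so the width is 3 − 1 = 2 and tw(G) ≤ 2. On the other hand G contains the 3-clique {2, 5, 9}. A clique must lie in a single bag of any decomposition, so no decomposition can have width below 2. Therefore the treewidth is 2.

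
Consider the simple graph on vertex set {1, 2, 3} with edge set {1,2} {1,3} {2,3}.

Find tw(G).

2

A width-2 tree decomposition is:
Bags: B1 = {1, 2, 3}
Tree: (single bag)
With just one bag of size 3, the width is 3 − 1 = 2, so tw(G) ≤ 2. On the other hand G contains the 3-clique {1, 2, 3}. A clique must lie in a single bag of any decomposition, so no decomposition can have width below 2. Combining the bounds, tw(G) = 2.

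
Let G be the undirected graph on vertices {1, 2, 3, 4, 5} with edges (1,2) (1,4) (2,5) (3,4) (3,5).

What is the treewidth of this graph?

2

A width-2 tree decomposition is:
Bags: B1 = {2, 3, 5}  B2 = {1, 2, 3}  B3 = {1, 3, 4}
Tree: B1–B2, B2–B3
Every bag has size at most 3, so the width is 3 − 1 = 2 and tw(G) ≤ 2. The edges 3–5–2–1–4–3 form a cycle, so G is not a tree and its treewidth is at least 2. Hence tw(G) = 2 exactly.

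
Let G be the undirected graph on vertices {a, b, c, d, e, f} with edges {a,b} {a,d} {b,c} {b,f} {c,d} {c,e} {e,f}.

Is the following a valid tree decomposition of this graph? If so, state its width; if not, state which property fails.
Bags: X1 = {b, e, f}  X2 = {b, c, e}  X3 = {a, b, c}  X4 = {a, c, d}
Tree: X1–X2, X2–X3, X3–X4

Every vertex of G appears in some bag (union = {a, b, c, d, e, f}); every edge is covered by a bag; and for each vertex v the set of bags containing v is connected in the bag tree. The decomposition is therefore valid. The largest bag has 3 vertices, so the width is 2.

Yes; width 2.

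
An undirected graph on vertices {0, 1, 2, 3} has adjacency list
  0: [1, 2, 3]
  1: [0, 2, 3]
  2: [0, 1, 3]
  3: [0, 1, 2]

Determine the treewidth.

A width-3 tree decomposition is:
Bags: B1 = {0, 1, 2, 3}
Tree: (single bag)
With just one bag of size 4, the width is 4 − 1 = 3, so tw(G) ≤ 3. For the lower bound, the 4 vertices {0, 1, 2, 3} are pairwise adjacent, and any tree decomposition puts a clique entirely inside one bag — forcing width ≥ 3. Therefore the treewidth is 3.

3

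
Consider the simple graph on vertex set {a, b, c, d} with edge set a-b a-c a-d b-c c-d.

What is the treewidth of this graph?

A width-2 tree decomposition is:
Bags: B1 = {a, c, d}  B2 = {a, b, c}
Tree: B1–B2
Every bag has size at most 3, so the width is 3 − 1 = 2 and tw(G) ≤ 2. For the lower bound, the 3 vertices {a, c, d} are pairwise adjacent, and any tree decomposition puts a clique entirely inside one bag — forcing width ≥ 2. The upper and lower bounds meet at 2, so that is the treewidth.

2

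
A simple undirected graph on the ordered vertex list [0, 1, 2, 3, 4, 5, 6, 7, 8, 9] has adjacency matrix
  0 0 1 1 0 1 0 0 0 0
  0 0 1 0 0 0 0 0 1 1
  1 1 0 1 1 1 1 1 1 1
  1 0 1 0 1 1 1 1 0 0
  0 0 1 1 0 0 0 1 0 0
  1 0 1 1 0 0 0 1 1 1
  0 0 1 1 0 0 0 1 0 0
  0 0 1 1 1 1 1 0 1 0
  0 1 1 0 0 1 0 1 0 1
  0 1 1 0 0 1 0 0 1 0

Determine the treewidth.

A width-3 tree decomposition is:
Bags: B1 = {2, 3, 4, 7}  B2 = {2, 3, 5, 7}  B3 = {2, 5, 7, 8}  B4 = {0, 2, 3, 5}  B5 = {2, 5, 8, 9}  B6 = {1, 2, 8, 9}  B7 = {2, 3, 6, 7}
Tree: B1–B2, B2–B3, B2–B4, B3–B5, B5–B6, B2–B7
Every bag has size at most 4, so the width is 4 − 1 = 3 and tw(G) ≤ 3. Conversely, {1, 2, 8, 9} is a clique of size 4, and the vertices of any clique must share a bag in every tree decomposition; so some bag has ≥ 4 vertices and tw(G) ≥ 3. Hence tw(G) = 3 exactly.

3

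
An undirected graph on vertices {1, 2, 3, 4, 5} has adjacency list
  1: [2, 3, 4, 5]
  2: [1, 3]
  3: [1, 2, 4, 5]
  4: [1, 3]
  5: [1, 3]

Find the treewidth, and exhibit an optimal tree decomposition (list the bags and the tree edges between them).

Treewidth 2.
One optimal decomposition is:
Bags: B1 = {1, 3, 4}  B2 = {1, 2, 3}  B3 = {1, 3, 5}
Tree: B1–B2, B1–B3

The largest bag has 3 vertices, giving width 2; this decomposition certifies tw(G) ≤ 2. On the other hand G contains the 3-clique {1, 2, 3}. A clique must lie in a single bag of any decomposition, so no decomposition can have width below 2. Combining the bounds, tw(G) = 2.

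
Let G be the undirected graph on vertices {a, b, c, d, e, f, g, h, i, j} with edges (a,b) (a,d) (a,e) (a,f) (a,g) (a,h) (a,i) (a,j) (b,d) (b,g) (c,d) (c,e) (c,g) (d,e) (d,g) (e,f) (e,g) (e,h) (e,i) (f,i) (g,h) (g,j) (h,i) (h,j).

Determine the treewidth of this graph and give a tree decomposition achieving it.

Treewidth 3.
Bags: B1 = {a, e, g, h}  B2 = {a, g, h, j}  B3 = {a, d, e, g}  B4 = {a, b, d, g}  B5 = {c, d, e, g}  B6 = {a, e, h, i}  B7 = {a, e, f, i}
Tree: B1–B2, B1–B3, B3–B4, B3–B5, B1–B6, B6–B7

Every bag has size at most 4, so the width is 4 − 1 = 3 and tw(G) ≤ 3. Conversely, {c, d, e, g} is a clique of size 4, and the vertices of any clique must share a bag in every tree decomposition; so some bag has ≥ 4 vertices and tw(G) ≥ 3. Therefore the treewidth is 3.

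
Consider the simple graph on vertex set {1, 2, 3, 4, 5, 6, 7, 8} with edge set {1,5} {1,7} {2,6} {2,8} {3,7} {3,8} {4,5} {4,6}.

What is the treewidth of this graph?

2

A width-2 tree decomposition is:
Bags: B1 = {2, 4, 6}  B2 = {2, 4, 8}  B3 = {3, 4, 8}  B4 = {3, 4, 7}  B5 = {1, 4, 7}  B6 = {1, 4, 5}
Tree: B1–B2, B2–B3, B3–B4, B4–B5, B5–B6
Each bag holds 3 vertices, so the decomposition has width 2, which upper-bounds the treewidth. Since 4–6–2–8–3–7–1–5–4 is a cycle in G, G is not acyclic. Forests are exactly the graphs of treewidth ≤ 1, so tw(G) ≥ 2. Therefore the treewidth is 2.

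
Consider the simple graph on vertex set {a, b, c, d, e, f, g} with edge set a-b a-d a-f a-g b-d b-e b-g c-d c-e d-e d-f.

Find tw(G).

2

A width-2 tree decomposition is:
Bags: B1 = {b, d, e}  B2 = {a, b, d}  B3 = {a, b, g}  B4 = {c, d, e}  B5 = {a, d, f}
Tree: B1–B2, B2–B3, B1–B4, B2–B5
Each bag holds 3 vertices, so the decomposition has width 2, which upper-bounds the treewidth. For the lower bound, the 3 vertices {c, d, e} are pairwise adjacent, and any tree decomposition puts a clique entirely inside one bag — forcing width ≥ 2. Hence tw(G) = 2 exactly.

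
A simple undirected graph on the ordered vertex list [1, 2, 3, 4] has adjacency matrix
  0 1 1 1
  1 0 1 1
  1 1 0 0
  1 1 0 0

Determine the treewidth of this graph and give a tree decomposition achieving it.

Treewidth 2.
One such decomposition:
Bags: B1 = {1, 2, 4}  B2 = {1, 2, 3}
Tree: B1–B2

The largest bag has 3 vertices, giving width 2; this decomposition certifies tw(G) ≤ 2. For the lower bound, the 3 vertices {1, 2, 3} are pairwise adjacent, and any tree decomposition puts a clique entirely inside one bag — forcing width ≥ 2. The upper and lower bounds meet at 2, so that is the treewidth.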